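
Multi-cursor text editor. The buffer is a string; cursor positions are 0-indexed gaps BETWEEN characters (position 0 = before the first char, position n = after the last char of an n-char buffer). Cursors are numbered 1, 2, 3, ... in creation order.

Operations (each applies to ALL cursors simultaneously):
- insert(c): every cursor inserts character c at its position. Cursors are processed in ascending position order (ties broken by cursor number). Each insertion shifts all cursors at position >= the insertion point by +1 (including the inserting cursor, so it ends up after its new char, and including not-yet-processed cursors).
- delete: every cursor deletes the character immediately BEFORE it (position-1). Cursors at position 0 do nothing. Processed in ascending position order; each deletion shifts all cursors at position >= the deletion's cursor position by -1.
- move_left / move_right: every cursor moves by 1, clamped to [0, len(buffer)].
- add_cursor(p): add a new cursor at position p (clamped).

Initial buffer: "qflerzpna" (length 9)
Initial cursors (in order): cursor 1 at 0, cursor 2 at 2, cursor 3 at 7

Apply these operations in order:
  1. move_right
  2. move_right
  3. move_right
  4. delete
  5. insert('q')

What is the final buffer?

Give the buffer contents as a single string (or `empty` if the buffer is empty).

Answer: qfqeqzpnq

Derivation:
After op 1 (move_right): buffer="qflerzpna" (len 9), cursors c1@1 c2@3 c3@8, authorship .........
After op 2 (move_right): buffer="qflerzpna" (len 9), cursors c1@2 c2@4 c3@9, authorship .........
After op 3 (move_right): buffer="qflerzpna" (len 9), cursors c1@3 c2@5 c3@9, authorship .........
After op 4 (delete): buffer="qfezpn" (len 6), cursors c1@2 c2@3 c3@6, authorship ......
After op 5 (insert('q')): buffer="qfqeqzpnq" (len 9), cursors c1@3 c2@5 c3@9, authorship ..1.2...3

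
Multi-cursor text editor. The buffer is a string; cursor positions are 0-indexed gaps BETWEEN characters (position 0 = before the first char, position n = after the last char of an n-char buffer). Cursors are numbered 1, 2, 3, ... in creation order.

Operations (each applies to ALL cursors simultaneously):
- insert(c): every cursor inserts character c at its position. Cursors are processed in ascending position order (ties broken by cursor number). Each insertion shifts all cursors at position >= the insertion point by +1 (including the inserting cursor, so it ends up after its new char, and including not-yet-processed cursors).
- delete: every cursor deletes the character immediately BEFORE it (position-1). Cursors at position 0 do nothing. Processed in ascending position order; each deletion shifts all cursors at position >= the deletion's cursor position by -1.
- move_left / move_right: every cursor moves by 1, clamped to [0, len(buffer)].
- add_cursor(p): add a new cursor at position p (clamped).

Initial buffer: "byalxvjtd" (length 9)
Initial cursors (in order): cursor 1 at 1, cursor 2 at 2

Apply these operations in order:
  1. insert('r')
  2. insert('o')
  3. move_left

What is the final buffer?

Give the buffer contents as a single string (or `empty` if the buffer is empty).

After op 1 (insert('r')): buffer="bryralxvjtd" (len 11), cursors c1@2 c2@4, authorship .1.2.......
After op 2 (insert('o')): buffer="broyroalxvjtd" (len 13), cursors c1@3 c2@6, authorship .11.22.......
After op 3 (move_left): buffer="broyroalxvjtd" (len 13), cursors c1@2 c2@5, authorship .11.22.......

Answer: broyroalxvjtd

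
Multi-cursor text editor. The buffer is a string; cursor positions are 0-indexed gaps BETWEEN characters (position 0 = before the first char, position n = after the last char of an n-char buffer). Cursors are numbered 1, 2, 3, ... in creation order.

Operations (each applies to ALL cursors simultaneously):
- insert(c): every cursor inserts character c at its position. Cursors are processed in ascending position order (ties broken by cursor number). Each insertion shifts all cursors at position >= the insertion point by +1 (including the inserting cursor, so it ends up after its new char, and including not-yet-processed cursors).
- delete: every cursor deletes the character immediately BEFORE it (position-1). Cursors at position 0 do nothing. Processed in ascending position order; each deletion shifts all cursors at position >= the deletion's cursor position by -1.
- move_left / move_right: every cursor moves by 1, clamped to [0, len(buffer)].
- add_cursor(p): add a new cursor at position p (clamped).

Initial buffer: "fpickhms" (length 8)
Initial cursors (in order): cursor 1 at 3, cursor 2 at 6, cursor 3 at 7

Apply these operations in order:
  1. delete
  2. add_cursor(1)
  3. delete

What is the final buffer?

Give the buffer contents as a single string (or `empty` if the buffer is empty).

Answer: s

Derivation:
After op 1 (delete): buffer="fpcks" (len 5), cursors c1@2 c2@4 c3@4, authorship .....
After op 2 (add_cursor(1)): buffer="fpcks" (len 5), cursors c4@1 c1@2 c2@4 c3@4, authorship .....
After op 3 (delete): buffer="s" (len 1), cursors c1@0 c2@0 c3@0 c4@0, authorship .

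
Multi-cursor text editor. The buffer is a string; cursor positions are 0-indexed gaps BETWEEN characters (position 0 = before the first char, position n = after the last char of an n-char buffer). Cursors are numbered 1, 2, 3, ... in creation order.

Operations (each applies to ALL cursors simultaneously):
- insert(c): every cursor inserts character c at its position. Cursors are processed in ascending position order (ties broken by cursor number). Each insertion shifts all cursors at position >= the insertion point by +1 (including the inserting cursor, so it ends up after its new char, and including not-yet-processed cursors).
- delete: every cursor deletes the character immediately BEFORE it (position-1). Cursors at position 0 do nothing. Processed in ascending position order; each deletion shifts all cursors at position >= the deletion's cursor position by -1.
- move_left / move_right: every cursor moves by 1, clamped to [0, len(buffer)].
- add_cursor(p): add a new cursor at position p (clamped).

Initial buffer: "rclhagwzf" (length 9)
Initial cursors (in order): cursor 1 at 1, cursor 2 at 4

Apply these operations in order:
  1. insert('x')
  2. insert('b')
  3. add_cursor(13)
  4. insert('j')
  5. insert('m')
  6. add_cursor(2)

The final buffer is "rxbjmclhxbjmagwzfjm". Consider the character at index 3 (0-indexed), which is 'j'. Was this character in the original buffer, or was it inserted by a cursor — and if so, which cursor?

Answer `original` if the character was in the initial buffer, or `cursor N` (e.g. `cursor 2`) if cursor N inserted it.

After op 1 (insert('x')): buffer="rxclhxagwzf" (len 11), cursors c1@2 c2@6, authorship .1...2.....
After op 2 (insert('b')): buffer="rxbclhxbagwzf" (len 13), cursors c1@3 c2@8, authorship .11...22.....
After op 3 (add_cursor(13)): buffer="rxbclhxbagwzf" (len 13), cursors c1@3 c2@8 c3@13, authorship .11...22.....
After op 4 (insert('j')): buffer="rxbjclhxbjagwzfj" (len 16), cursors c1@4 c2@10 c3@16, authorship .111...222.....3
After op 5 (insert('m')): buffer="rxbjmclhxbjmagwzfjm" (len 19), cursors c1@5 c2@12 c3@19, authorship .1111...2222.....33
After op 6 (add_cursor(2)): buffer="rxbjmclhxbjmagwzfjm" (len 19), cursors c4@2 c1@5 c2@12 c3@19, authorship .1111...2222.....33
Authorship (.=original, N=cursor N): . 1 1 1 1 . . . 2 2 2 2 . . . . . 3 3
Index 3: author = 1

Answer: cursor 1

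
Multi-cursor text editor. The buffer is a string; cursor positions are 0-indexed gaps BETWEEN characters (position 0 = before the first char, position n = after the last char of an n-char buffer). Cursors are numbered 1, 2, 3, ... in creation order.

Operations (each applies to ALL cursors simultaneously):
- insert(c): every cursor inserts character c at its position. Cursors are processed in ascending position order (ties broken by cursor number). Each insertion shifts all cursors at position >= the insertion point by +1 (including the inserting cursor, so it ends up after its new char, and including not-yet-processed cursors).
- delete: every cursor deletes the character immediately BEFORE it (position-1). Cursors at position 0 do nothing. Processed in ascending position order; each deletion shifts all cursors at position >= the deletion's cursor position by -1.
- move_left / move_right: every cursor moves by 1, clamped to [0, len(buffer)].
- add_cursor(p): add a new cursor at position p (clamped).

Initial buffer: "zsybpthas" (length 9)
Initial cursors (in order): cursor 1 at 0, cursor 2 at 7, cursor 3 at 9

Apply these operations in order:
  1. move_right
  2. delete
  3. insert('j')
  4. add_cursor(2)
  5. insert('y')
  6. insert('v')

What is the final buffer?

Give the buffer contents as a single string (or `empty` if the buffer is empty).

After op 1 (move_right): buffer="zsybpthas" (len 9), cursors c1@1 c2@8 c3@9, authorship .........
After op 2 (delete): buffer="sybpth" (len 6), cursors c1@0 c2@6 c3@6, authorship ......
After op 3 (insert('j')): buffer="jsybpthjj" (len 9), cursors c1@1 c2@9 c3@9, authorship 1......23
After op 4 (add_cursor(2)): buffer="jsybpthjj" (len 9), cursors c1@1 c4@2 c2@9 c3@9, authorship 1......23
After op 5 (insert('y')): buffer="jysyybpthjjyy" (len 13), cursors c1@2 c4@4 c2@13 c3@13, authorship 11.4.....2323
After op 6 (insert('v')): buffer="jyvsyvybpthjjyyvv" (len 17), cursors c1@3 c4@6 c2@17 c3@17, authorship 111.44.....232323

Answer: jyvsyvybpthjjyyvv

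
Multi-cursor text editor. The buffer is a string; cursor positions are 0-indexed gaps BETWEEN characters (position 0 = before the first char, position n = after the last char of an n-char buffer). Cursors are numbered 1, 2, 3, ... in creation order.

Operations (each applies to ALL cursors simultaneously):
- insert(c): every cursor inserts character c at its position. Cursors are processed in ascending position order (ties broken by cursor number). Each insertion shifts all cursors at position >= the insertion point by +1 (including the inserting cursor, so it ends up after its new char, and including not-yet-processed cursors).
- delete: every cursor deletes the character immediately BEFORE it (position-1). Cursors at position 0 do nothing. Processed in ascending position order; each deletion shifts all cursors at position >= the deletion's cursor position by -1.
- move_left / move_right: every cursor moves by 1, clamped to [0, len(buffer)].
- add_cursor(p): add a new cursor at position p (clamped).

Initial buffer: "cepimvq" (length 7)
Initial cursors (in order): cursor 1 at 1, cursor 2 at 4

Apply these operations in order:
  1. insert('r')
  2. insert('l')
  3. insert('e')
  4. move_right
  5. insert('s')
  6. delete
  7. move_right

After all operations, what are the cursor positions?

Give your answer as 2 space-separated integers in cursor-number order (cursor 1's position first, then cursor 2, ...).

Answer: 6 12

Derivation:
After op 1 (insert('r')): buffer="crepirmvq" (len 9), cursors c1@2 c2@6, authorship .1...2...
After op 2 (insert('l')): buffer="crlepirlmvq" (len 11), cursors c1@3 c2@8, authorship .11...22...
After op 3 (insert('e')): buffer="crleepirlemvq" (len 13), cursors c1@4 c2@10, authorship .111...222...
After op 4 (move_right): buffer="crleepirlemvq" (len 13), cursors c1@5 c2@11, authorship .111...222...
After op 5 (insert('s')): buffer="crleespirlemsvq" (len 15), cursors c1@6 c2@13, authorship .111.1..222.2..
After op 6 (delete): buffer="crleepirlemvq" (len 13), cursors c1@5 c2@11, authorship .111...222...
After op 7 (move_right): buffer="crleepirlemvq" (len 13), cursors c1@6 c2@12, authorship .111...222...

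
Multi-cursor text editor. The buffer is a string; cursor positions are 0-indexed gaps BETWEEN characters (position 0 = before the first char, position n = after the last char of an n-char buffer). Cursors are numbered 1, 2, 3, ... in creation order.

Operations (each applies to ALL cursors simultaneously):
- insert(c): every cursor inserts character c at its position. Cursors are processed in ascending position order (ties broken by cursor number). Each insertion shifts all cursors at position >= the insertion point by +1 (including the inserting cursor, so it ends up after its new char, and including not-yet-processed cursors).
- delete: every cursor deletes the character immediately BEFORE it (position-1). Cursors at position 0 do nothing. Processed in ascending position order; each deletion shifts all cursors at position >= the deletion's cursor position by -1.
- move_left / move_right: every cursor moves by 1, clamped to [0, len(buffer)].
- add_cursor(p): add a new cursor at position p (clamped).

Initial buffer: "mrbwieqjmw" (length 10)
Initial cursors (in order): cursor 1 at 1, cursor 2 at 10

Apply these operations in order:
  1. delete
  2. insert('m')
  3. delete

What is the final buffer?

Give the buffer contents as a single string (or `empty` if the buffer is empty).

After op 1 (delete): buffer="rbwieqjm" (len 8), cursors c1@0 c2@8, authorship ........
After op 2 (insert('m')): buffer="mrbwieqjmm" (len 10), cursors c1@1 c2@10, authorship 1........2
After op 3 (delete): buffer="rbwieqjm" (len 8), cursors c1@0 c2@8, authorship ........

Answer: rbwieqjm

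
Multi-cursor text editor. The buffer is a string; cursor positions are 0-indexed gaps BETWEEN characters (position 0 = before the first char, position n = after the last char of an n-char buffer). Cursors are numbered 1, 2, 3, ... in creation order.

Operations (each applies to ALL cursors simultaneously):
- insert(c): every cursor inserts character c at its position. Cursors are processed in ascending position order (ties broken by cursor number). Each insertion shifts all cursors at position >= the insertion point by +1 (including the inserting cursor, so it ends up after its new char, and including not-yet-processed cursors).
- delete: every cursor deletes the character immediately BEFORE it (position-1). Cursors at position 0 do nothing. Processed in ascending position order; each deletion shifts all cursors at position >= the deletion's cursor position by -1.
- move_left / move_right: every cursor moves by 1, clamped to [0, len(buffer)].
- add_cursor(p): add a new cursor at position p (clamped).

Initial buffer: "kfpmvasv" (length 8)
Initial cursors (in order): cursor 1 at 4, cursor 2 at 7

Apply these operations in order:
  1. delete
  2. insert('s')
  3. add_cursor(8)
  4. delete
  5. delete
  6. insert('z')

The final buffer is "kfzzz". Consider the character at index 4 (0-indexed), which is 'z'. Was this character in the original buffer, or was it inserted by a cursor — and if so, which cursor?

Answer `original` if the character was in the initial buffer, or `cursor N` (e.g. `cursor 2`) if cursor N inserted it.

After op 1 (delete): buffer="kfpvav" (len 6), cursors c1@3 c2@5, authorship ......
After op 2 (insert('s')): buffer="kfpsvasv" (len 8), cursors c1@4 c2@7, authorship ...1..2.
After op 3 (add_cursor(8)): buffer="kfpsvasv" (len 8), cursors c1@4 c2@7 c3@8, authorship ...1..2.
After op 4 (delete): buffer="kfpva" (len 5), cursors c1@3 c2@5 c3@5, authorship .....
After op 5 (delete): buffer="kf" (len 2), cursors c1@2 c2@2 c3@2, authorship ..
After op 6 (insert('z')): buffer="kfzzz" (len 5), cursors c1@5 c2@5 c3@5, authorship ..123
Authorship (.=original, N=cursor N): . . 1 2 3
Index 4: author = 3

Answer: cursor 3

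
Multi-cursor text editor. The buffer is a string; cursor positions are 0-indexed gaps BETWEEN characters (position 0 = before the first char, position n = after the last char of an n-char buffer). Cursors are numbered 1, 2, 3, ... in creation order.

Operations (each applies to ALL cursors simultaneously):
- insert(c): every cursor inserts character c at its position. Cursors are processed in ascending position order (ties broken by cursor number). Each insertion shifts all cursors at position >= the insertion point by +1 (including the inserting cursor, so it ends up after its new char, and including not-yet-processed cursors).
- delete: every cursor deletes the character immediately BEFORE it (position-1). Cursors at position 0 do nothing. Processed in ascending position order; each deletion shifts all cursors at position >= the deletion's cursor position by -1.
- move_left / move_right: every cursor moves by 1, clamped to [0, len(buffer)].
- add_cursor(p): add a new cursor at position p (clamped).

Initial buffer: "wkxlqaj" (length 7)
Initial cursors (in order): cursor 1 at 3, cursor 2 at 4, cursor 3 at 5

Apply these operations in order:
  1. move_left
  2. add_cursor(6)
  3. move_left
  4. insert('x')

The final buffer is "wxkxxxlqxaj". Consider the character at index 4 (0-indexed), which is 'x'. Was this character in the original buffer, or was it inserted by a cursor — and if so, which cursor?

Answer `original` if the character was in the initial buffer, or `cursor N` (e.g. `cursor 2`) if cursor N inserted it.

Answer: original

Derivation:
After op 1 (move_left): buffer="wkxlqaj" (len 7), cursors c1@2 c2@3 c3@4, authorship .......
After op 2 (add_cursor(6)): buffer="wkxlqaj" (len 7), cursors c1@2 c2@3 c3@4 c4@6, authorship .......
After op 3 (move_left): buffer="wkxlqaj" (len 7), cursors c1@1 c2@2 c3@3 c4@5, authorship .......
After op 4 (insert('x')): buffer="wxkxxxlqxaj" (len 11), cursors c1@2 c2@4 c3@6 c4@9, authorship .1.2.3..4..
Authorship (.=original, N=cursor N): . 1 . 2 . 3 . . 4 . .
Index 4: author = original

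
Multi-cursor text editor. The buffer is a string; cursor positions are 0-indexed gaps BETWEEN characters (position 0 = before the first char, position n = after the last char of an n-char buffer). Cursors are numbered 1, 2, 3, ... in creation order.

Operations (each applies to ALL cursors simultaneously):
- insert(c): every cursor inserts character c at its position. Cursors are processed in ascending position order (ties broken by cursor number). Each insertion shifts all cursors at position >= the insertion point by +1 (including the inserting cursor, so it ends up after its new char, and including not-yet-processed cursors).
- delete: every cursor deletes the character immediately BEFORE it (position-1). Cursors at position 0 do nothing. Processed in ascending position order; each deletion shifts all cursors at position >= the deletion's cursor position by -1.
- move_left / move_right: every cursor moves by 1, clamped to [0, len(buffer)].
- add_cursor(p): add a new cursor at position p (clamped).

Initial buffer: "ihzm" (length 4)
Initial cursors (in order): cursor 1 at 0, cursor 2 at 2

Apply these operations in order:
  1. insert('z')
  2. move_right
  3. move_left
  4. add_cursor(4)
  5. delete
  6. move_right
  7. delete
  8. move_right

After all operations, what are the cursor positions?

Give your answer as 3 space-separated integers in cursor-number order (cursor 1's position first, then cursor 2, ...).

Answer: 1 1 1

Derivation:
After op 1 (insert('z')): buffer="zihzzm" (len 6), cursors c1@1 c2@4, authorship 1..2..
After op 2 (move_right): buffer="zihzzm" (len 6), cursors c1@2 c2@5, authorship 1..2..
After op 3 (move_left): buffer="zihzzm" (len 6), cursors c1@1 c2@4, authorship 1..2..
After op 4 (add_cursor(4)): buffer="zihzzm" (len 6), cursors c1@1 c2@4 c3@4, authorship 1..2..
After op 5 (delete): buffer="izm" (len 3), cursors c1@0 c2@1 c3@1, authorship ...
After op 6 (move_right): buffer="izm" (len 3), cursors c1@1 c2@2 c3@2, authorship ...
After op 7 (delete): buffer="m" (len 1), cursors c1@0 c2@0 c3@0, authorship .
After op 8 (move_right): buffer="m" (len 1), cursors c1@1 c2@1 c3@1, authorship .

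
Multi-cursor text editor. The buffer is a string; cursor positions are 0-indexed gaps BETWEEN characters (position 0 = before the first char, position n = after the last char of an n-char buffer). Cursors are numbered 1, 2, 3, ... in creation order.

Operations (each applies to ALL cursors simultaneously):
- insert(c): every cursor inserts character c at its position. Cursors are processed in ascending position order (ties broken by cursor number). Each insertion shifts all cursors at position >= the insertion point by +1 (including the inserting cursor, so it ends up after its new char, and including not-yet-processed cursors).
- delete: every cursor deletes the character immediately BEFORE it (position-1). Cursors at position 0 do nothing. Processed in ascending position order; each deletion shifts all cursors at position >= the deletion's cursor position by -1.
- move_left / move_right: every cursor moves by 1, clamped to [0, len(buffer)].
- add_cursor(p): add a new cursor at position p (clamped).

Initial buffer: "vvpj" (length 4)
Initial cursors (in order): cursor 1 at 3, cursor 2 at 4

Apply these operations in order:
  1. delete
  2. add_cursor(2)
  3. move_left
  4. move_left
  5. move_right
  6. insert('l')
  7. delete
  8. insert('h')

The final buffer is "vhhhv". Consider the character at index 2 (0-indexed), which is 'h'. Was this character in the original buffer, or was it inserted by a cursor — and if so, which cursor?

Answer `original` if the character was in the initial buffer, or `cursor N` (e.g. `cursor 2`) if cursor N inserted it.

Answer: cursor 2

Derivation:
After op 1 (delete): buffer="vv" (len 2), cursors c1@2 c2@2, authorship ..
After op 2 (add_cursor(2)): buffer="vv" (len 2), cursors c1@2 c2@2 c3@2, authorship ..
After op 3 (move_left): buffer="vv" (len 2), cursors c1@1 c2@1 c3@1, authorship ..
After op 4 (move_left): buffer="vv" (len 2), cursors c1@0 c2@0 c3@0, authorship ..
After op 5 (move_right): buffer="vv" (len 2), cursors c1@1 c2@1 c3@1, authorship ..
After op 6 (insert('l')): buffer="vlllv" (len 5), cursors c1@4 c2@4 c3@4, authorship .123.
After op 7 (delete): buffer="vv" (len 2), cursors c1@1 c2@1 c3@1, authorship ..
After op 8 (insert('h')): buffer="vhhhv" (len 5), cursors c1@4 c2@4 c3@4, authorship .123.
Authorship (.=original, N=cursor N): . 1 2 3 .
Index 2: author = 2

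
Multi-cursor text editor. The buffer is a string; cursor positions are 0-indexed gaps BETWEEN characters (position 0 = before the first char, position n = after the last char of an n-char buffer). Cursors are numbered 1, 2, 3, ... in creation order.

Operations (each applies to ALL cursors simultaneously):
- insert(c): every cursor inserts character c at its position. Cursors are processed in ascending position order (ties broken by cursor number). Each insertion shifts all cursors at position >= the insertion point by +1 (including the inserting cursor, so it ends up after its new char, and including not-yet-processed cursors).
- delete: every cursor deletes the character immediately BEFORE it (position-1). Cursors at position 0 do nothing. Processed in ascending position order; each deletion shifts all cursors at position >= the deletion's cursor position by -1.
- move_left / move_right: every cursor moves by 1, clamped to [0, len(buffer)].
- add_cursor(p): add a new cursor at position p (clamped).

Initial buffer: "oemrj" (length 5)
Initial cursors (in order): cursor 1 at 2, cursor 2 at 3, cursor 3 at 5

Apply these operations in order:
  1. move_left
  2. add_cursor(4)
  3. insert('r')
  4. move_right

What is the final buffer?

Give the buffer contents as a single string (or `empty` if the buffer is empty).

Answer: orermrrrj

Derivation:
After op 1 (move_left): buffer="oemrj" (len 5), cursors c1@1 c2@2 c3@4, authorship .....
After op 2 (add_cursor(4)): buffer="oemrj" (len 5), cursors c1@1 c2@2 c3@4 c4@4, authorship .....
After op 3 (insert('r')): buffer="orermrrrj" (len 9), cursors c1@2 c2@4 c3@8 c4@8, authorship .1.2..34.
After op 4 (move_right): buffer="orermrrrj" (len 9), cursors c1@3 c2@5 c3@9 c4@9, authorship .1.2..34.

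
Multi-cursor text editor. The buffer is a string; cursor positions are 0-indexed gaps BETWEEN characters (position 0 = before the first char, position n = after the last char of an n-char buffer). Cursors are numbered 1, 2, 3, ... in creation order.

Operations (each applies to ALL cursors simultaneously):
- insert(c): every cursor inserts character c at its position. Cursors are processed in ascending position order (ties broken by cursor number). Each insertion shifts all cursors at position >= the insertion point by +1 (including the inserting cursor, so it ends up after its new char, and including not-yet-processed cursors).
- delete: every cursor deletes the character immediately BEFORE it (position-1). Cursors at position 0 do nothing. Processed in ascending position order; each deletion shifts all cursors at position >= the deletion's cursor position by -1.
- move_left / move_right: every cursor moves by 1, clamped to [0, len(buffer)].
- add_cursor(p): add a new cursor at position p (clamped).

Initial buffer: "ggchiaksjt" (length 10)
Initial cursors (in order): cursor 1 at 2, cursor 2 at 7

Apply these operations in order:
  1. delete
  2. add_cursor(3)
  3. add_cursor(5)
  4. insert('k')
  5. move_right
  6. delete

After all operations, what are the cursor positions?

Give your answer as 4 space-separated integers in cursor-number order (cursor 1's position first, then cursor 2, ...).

Answer: 2 6 4 6

Derivation:
After op 1 (delete): buffer="gchiasjt" (len 8), cursors c1@1 c2@5, authorship ........
After op 2 (add_cursor(3)): buffer="gchiasjt" (len 8), cursors c1@1 c3@3 c2@5, authorship ........
After op 3 (add_cursor(5)): buffer="gchiasjt" (len 8), cursors c1@1 c3@3 c2@5 c4@5, authorship ........
After op 4 (insert('k')): buffer="gkchkiakksjt" (len 12), cursors c1@2 c3@5 c2@9 c4@9, authorship .1..3..24...
After op 5 (move_right): buffer="gkchkiakksjt" (len 12), cursors c1@3 c3@6 c2@10 c4@10, authorship .1..3..24...
After op 6 (delete): buffer="gkhkakjt" (len 8), cursors c1@2 c3@4 c2@6 c4@6, authorship .1.3.2..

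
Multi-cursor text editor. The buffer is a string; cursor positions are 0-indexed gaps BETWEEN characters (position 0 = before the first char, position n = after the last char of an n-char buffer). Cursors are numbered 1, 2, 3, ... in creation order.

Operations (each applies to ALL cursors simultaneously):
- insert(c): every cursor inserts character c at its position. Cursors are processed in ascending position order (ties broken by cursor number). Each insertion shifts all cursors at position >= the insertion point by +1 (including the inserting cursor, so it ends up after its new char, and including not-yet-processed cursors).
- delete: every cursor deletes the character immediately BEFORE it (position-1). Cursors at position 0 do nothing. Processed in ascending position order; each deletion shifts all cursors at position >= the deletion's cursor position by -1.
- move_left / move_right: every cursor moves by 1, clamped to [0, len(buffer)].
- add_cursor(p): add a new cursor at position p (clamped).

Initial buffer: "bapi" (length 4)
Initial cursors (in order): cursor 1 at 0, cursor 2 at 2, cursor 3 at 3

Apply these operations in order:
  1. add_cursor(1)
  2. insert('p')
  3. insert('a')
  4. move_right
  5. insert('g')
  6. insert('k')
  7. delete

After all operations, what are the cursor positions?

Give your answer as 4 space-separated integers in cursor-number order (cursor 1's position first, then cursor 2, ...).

After op 1 (add_cursor(1)): buffer="bapi" (len 4), cursors c1@0 c4@1 c2@2 c3@3, authorship ....
After op 2 (insert('p')): buffer="pbpapppi" (len 8), cursors c1@1 c4@3 c2@5 c3@7, authorship 1.4.2.3.
After op 3 (insert('a')): buffer="pabpaapappai" (len 12), cursors c1@2 c4@5 c2@8 c3@11, authorship 11.44.22.33.
After op 4 (move_right): buffer="pabpaapappai" (len 12), cursors c1@3 c4@6 c2@9 c3@12, authorship 11.44.22.33.
After op 5 (insert('g')): buffer="pabgpaagpapgpaig" (len 16), cursors c1@4 c4@8 c2@12 c3@16, authorship 11.144.422.233.3
After op 6 (insert('k')): buffer="pabgkpaagkpapgkpaigk" (len 20), cursors c1@5 c4@10 c2@15 c3@20, authorship 11.1144.4422.2233.33
After op 7 (delete): buffer="pabgpaagpapgpaig" (len 16), cursors c1@4 c4@8 c2@12 c3@16, authorship 11.144.422.233.3

Answer: 4 12 16 8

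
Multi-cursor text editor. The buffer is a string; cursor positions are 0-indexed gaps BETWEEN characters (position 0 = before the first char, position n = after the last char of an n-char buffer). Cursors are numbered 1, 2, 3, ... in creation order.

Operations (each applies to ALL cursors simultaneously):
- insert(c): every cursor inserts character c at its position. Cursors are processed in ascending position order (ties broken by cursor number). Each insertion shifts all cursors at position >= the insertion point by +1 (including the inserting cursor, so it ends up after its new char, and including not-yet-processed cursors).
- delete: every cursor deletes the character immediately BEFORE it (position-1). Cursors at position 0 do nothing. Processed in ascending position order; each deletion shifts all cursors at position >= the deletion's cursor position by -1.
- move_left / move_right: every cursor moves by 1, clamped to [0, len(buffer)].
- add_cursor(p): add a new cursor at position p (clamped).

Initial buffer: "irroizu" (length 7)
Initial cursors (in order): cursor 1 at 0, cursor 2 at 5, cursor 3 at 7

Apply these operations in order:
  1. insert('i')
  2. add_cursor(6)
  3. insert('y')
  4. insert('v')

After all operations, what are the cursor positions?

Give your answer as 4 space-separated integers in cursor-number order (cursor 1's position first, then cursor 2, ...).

After op 1 (insert('i')): buffer="iirroiizui" (len 10), cursors c1@1 c2@7 c3@10, authorship 1.....2..3
After op 2 (add_cursor(6)): buffer="iirroiizui" (len 10), cursors c1@1 c4@6 c2@7 c3@10, authorship 1.....2..3
After op 3 (insert('y')): buffer="iyirroiyiyzuiy" (len 14), cursors c1@2 c4@8 c2@10 c3@14, authorship 11.....422..33
After op 4 (insert('v')): buffer="iyvirroiyviyvzuiyv" (len 18), cursors c1@3 c4@10 c2@13 c3@18, authorship 111.....44222..333

Answer: 3 13 18 10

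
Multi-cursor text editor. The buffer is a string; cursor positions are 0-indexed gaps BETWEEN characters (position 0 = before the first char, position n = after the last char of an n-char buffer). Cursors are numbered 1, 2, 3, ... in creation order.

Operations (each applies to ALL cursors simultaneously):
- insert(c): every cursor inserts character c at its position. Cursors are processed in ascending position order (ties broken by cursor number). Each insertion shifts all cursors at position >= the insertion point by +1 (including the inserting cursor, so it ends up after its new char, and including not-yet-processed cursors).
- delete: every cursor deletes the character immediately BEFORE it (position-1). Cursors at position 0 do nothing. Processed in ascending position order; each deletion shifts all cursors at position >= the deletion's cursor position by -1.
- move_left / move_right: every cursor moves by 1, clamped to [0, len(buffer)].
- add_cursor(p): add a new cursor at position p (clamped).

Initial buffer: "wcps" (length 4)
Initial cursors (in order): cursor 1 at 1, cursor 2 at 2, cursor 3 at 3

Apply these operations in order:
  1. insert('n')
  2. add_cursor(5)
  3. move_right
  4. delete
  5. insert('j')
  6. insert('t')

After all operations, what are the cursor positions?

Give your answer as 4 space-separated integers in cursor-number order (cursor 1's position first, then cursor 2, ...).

After op 1 (insert('n')): buffer="wncnpns" (len 7), cursors c1@2 c2@4 c3@6, authorship .1.2.3.
After op 2 (add_cursor(5)): buffer="wncnpns" (len 7), cursors c1@2 c2@4 c4@5 c3@6, authorship .1.2.3.
After op 3 (move_right): buffer="wncnpns" (len 7), cursors c1@3 c2@5 c4@6 c3@7, authorship .1.2.3.
After op 4 (delete): buffer="wnn" (len 3), cursors c1@2 c2@3 c3@3 c4@3, authorship .12
After op 5 (insert('j')): buffer="wnjnjjj" (len 7), cursors c1@3 c2@7 c3@7 c4@7, authorship .112234
After op 6 (insert('t')): buffer="wnjtnjjjttt" (len 11), cursors c1@4 c2@11 c3@11 c4@11, authorship .1112234234

Answer: 4 11 11 11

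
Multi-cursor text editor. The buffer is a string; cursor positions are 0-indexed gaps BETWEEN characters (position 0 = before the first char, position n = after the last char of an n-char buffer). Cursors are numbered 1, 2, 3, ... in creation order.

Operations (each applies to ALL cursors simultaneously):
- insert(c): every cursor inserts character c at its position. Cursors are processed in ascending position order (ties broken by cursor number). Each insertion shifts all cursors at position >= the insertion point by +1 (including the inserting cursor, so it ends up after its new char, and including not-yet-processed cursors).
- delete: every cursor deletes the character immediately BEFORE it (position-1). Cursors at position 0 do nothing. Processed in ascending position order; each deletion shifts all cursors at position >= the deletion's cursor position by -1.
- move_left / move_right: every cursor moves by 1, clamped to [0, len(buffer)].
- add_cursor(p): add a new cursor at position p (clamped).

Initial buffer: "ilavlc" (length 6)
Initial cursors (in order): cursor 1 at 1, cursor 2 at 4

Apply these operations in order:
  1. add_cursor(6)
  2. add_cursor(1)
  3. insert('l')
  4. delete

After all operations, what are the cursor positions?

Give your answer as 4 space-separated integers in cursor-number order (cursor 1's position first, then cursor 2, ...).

Answer: 1 4 6 1

Derivation:
After op 1 (add_cursor(6)): buffer="ilavlc" (len 6), cursors c1@1 c2@4 c3@6, authorship ......
After op 2 (add_cursor(1)): buffer="ilavlc" (len 6), cursors c1@1 c4@1 c2@4 c3@6, authorship ......
After op 3 (insert('l')): buffer="illlavllcl" (len 10), cursors c1@3 c4@3 c2@7 c3@10, authorship .14...2..3
After op 4 (delete): buffer="ilavlc" (len 6), cursors c1@1 c4@1 c2@4 c3@6, authorship ......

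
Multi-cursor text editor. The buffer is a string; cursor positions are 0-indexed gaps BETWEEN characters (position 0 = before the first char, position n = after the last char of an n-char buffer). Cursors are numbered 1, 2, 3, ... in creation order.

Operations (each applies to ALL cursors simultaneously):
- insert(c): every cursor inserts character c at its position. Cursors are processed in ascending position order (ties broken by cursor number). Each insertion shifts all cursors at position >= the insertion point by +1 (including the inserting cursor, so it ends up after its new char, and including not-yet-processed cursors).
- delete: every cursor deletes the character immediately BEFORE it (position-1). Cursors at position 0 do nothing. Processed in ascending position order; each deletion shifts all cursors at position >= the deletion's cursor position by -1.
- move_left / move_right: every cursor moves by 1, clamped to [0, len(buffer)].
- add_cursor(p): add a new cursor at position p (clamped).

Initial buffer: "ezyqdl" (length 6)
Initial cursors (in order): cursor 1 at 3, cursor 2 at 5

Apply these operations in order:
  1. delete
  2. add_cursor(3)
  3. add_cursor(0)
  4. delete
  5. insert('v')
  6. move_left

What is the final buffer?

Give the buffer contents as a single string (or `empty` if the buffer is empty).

After op 1 (delete): buffer="ezql" (len 4), cursors c1@2 c2@3, authorship ....
After op 2 (add_cursor(3)): buffer="ezql" (len 4), cursors c1@2 c2@3 c3@3, authorship ....
After op 3 (add_cursor(0)): buffer="ezql" (len 4), cursors c4@0 c1@2 c2@3 c3@3, authorship ....
After op 4 (delete): buffer="l" (len 1), cursors c1@0 c2@0 c3@0 c4@0, authorship .
After op 5 (insert('v')): buffer="vvvvl" (len 5), cursors c1@4 c2@4 c3@4 c4@4, authorship 1234.
After op 6 (move_left): buffer="vvvvl" (len 5), cursors c1@3 c2@3 c3@3 c4@3, authorship 1234.

Answer: vvvvl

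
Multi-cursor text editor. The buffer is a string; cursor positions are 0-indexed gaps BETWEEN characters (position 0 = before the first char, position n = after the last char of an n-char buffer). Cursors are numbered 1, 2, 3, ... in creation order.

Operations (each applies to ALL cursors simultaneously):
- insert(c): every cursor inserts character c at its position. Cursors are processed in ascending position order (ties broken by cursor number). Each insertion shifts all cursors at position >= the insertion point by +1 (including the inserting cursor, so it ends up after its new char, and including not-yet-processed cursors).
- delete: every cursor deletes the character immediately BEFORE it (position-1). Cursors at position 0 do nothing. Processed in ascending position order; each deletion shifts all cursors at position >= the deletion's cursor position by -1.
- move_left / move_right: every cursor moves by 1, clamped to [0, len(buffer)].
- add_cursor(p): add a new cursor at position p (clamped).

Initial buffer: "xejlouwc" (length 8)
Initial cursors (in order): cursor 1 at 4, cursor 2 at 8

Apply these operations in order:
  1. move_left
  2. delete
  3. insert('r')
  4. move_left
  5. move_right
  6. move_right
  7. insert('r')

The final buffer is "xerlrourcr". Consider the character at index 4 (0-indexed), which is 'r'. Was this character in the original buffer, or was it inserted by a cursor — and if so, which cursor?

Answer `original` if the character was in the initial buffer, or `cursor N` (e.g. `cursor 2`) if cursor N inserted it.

Answer: cursor 1

Derivation:
After op 1 (move_left): buffer="xejlouwc" (len 8), cursors c1@3 c2@7, authorship ........
After op 2 (delete): buffer="xelouc" (len 6), cursors c1@2 c2@5, authorship ......
After op 3 (insert('r')): buffer="xerlourc" (len 8), cursors c1@3 c2@7, authorship ..1...2.
After op 4 (move_left): buffer="xerlourc" (len 8), cursors c1@2 c2@6, authorship ..1...2.
After op 5 (move_right): buffer="xerlourc" (len 8), cursors c1@3 c2@7, authorship ..1...2.
After op 6 (move_right): buffer="xerlourc" (len 8), cursors c1@4 c2@8, authorship ..1...2.
After op 7 (insert('r')): buffer="xerlrourcr" (len 10), cursors c1@5 c2@10, authorship ..1.1..2.2
Authorship (.=original, N=cursor N): . . 1 . 1 . . 2 . 2
Index 4: author = 1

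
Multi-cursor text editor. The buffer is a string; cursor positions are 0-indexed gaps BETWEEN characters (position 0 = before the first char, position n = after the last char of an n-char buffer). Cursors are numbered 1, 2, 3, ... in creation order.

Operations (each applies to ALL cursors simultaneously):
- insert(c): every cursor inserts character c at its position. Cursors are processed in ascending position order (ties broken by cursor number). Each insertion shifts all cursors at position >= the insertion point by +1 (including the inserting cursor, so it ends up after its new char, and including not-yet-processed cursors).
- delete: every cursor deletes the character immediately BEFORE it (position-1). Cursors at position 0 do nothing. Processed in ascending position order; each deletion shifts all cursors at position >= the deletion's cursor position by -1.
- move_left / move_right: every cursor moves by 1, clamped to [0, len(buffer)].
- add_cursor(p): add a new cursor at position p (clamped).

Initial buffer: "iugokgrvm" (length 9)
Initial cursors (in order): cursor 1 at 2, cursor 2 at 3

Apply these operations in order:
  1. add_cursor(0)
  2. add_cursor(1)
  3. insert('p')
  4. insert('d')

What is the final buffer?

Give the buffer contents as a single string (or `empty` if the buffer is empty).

Answer: pdipdupdgpdokgrvm

Derivation:
After op 1 (add_cursor(0)): buffer="iugokgrvm" (len 9), cursors c3@0 c1@2 c2@3, authorship .........
After op 2 (add_cursor(1)): buffer="iugokgrvm" (len 9), cursors c3@0 c4@1 c1@2 c2@3, authorship .........
After op 3 (insert('p')): buffer="pipupgpokgrvm" (len 13), cursors c3@1 c4@3 c1@5 c2@7, authorship 3.4.1.2......
After op 4 (insert('d')): buffer="pdipdupdgpdokgrvm" (len 17), cursors c3@2 c4@5 c1@8 c2@11, authorship 33.44.11.22......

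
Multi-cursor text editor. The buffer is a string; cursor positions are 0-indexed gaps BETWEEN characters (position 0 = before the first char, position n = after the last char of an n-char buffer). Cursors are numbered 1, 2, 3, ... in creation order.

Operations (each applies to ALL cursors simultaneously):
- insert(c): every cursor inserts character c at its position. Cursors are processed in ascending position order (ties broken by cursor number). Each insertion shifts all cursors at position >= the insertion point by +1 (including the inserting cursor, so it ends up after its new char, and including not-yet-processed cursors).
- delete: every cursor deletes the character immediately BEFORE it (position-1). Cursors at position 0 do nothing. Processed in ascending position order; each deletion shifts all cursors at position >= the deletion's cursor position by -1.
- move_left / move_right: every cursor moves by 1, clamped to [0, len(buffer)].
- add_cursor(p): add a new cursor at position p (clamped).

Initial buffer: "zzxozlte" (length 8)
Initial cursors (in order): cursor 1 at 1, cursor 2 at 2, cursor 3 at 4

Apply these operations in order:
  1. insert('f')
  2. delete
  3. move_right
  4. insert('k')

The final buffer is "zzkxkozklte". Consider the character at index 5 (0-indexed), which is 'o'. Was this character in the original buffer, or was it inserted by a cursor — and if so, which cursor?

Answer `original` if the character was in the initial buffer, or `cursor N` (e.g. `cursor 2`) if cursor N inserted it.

After op 1 (insert('f')): buffer="zfzfxofzlte" (len 11), cursors c1@2 c2@4 c3@7, authorship .1.2..3....
After op 2 (delete): buffer="zzxozlte" (len 8), cursors c1@1 c2@2 c3@4, authorship ........
After op 3 (move_right): buffer="zzxozlte" (len 8), cursors c1@2 c2@3 c3@5, authorship ........
After op 4 (insert('k')): buffer="zzkxkozklte" (len 11), cursors c1@3 c2@5 c3@8, authorship ..1.2..3...
Authorship (.=original, N=cursor N): . . 1 . 2 . . 3 . . .
Index 5: author = original

Answer: original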